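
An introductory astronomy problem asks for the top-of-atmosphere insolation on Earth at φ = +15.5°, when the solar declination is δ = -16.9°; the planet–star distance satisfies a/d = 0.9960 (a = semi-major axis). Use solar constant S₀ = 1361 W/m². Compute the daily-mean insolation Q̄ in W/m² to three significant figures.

cos H₀ = −tan(+15.5°) tan(-16.900°) = 0.0843, H₀ = 1.4864 rad.
Bracket: H₀ sin φ sin δ + cos φ cos δ sin H₀ = 1.4864×0.26724×-0.29070 + 0.96363×0.95681×0.99644 = -0.115473 + 0.918728 = 0.803255.
Inverse-square distance factor (a/d)² = 0.9960² = 0.992016.
Q̄ = (S₀/π) × 0.992016 × [bracket] = (1361/π) × 0.992016 × 0.803255 = 345.2 W/m².

Q̄ ≈ 345 W/m²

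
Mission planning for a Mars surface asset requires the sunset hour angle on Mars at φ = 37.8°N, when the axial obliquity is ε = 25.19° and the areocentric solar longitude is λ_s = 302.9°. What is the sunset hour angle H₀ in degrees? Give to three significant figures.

H₀ = 72.7°

sin δ = sin 25.19° × sin 302.9° = -0.35736, so δ = -20.938°.
cos H₀ = −tan φ · tan δ = −tan(+37.8°) × tan(-20.938°) = 0.2968, so H₀ = 1.2695 rad = 72.73°.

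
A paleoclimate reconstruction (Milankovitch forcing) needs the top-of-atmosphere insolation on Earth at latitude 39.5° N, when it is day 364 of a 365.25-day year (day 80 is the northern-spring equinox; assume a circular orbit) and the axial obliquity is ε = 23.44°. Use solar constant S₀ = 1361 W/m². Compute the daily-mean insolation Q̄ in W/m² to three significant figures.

Solar longitude: λ_s = 360° × (364 − 80)/365.25 = 279.918°.
sin δ = sin 23.44° × sin 279.918° = -0.39184, so δ = -23.069°.
cos H₀ = −tan(+39.5°) tan(-23.069°) = 0.3511, H₀ = 1.2121 rad.
Bracket: H₀ sin φ sin δ + cos φ cos δ sin H₀ = 1.2121×0.63608×-0.39184 + 0.77162×0.92003×0.93634 = -0.302106 + 0.664720 = 0.362614.
Q̄ = (S₀/π) × [bracket] = (1361/π) × 0.362614 = 157.1 W/m².

Q̄ ≈ 157 W/m²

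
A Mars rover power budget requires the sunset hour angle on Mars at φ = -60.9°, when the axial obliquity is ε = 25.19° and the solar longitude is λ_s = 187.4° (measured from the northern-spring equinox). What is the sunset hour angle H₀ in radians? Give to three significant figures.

Solar declination: sin δ = sin ε · sin λ_s = sin 25.19° × sin 187.4° = -0.05482, so δ = -3.142°.
cos H₀ = −tan φ · tan δ = −tan(-60.9°) × tan(-3.142°) = -0.0986, so H₀ = 1.6696 rad = 95.66°.

H₀ = 1.67 rad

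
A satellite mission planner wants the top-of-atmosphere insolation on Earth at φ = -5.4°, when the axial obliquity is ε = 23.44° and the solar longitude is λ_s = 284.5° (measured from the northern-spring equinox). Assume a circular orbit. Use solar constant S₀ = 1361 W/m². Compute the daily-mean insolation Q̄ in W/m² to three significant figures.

Q̄ ≈ 423 W/m²

Solar declination: sin δ = sin ε · sin λ_s = sin 23.44° × sin 284.5° = -0.38512, so δ = -22.651°.
cos H₀ = −tan(-5.4°) tan(-22.651°) = -0.0394, H₀ = 1.6103 rad.
Bracket: H₀ sin φ sin δ + cos φ cos δ sin H₀ = 1.6103×-0.09411×-0.38512 + 0.99556×0.92287×0.99922 = 0.058363 + 0.918056 = 0.976419.
Q̄ = (S₀/π) × [bracket] = (1361/π) × 0.976419 = 423.0 W/m².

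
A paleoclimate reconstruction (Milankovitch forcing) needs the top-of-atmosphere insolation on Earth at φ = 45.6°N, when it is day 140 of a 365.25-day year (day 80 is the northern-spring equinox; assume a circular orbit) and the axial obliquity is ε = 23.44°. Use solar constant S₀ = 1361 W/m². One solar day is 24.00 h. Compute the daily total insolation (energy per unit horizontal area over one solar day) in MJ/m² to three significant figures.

Solar longitude: λ_s = 360° × (140 − 80)/365.25 = 59.138°.
sin δ = sin 23.44° × sin 59.138° = 0.34146, so δ = +19.966°.
cos H₀ = −tan(+45.6°) tan(+19.966°) = -0.3710, H₀ = 1.9509 rad.
Bracket: H₀ sin φ sin δ + cos φ cos δ sin H₀ = 1.9509×0.71447×0.34146 + 0.69966×0.93990×0.92864 = 0.475947 + 0.610683 = 1.086630.
Q̄ = (S₀/π) × [bracket] = (1361/π) × 1.086630 = 470.75 W/m².
Daily total = Q̄ × 24.00 h × 3600 s/h = 470.75 × 24.00 × 3600 / 10⁶ = 40.67 MJ/m².

40.7 MJ/m²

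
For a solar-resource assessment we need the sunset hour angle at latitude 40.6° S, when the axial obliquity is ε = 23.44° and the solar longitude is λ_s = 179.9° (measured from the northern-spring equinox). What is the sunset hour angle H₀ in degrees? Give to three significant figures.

Solar declination: sin δ = sin ε · sin λ_s = sin 23.44° × sin 179.9° = 0.00069, so δ = +0.040°.
cos H₀ = −tan φ · tan δ = −tan(-40.6°) × tan(+0.040°) = 0.0006, so H₀ = 1.5702 rad = 89.97°.

H₀ = 90.0°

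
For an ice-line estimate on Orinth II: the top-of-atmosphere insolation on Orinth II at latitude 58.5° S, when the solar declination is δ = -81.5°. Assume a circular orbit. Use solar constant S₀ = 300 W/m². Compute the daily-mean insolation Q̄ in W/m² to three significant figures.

Q̄ ≈ 253 W/m²

cos H₀ = −tan(-58.5°) tan(-81.500°) = -10.9190 ≤ −1 ⇒ polar day, H₀ = π.
Bracket: H₀ sin φ sin δ + cos φ cos δ sin H₀ = 3.1416×-0.85264×-0.98902 + 0.52250×0.14781×0.00000 = 2.649242 + 0.000000 = 2.649242.
Q̄ = (S₀/π) × [bracket] = (300/π) × 2.649242 = 253.0 W/m².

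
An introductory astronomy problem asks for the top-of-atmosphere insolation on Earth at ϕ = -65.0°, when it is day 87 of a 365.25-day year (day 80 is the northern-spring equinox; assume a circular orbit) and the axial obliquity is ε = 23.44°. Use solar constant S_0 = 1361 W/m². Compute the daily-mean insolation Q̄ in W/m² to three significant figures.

Q̄ ≈ 154 W/m²

Solar longitude: L_s = 360° × (87 − 80)/365.25 = 6.899°.
sin δ = sin 23.44° × sin 6.899° = 0.04778, so δ = +2.739°.
cos h₀ = −tan(-65.0°) tan(+2.739°) = 0.1026, h₀ = 1.4680 rad.
Bracket: h₀ sin ϕ sin δ + cos ϕ cos δ sin h₀ = 1.4680×-0.90631×0.04778 + 0.42262×0.99886×0.99472 = -0.063570 + 0.419909 = 0.356339.
Q̄ = (S_0/π) × [bracket] = (1361/π) × 0.356339 = 154.4 W/m².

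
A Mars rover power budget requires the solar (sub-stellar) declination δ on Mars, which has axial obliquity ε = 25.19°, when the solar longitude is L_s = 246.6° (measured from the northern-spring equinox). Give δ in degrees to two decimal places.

sin δ = sin ε · sin L_s = sin 25.19° × sin 246.6° = -0.390616.
δ = arcsin(-0.390616) = -22.99°.

δ = -22.99°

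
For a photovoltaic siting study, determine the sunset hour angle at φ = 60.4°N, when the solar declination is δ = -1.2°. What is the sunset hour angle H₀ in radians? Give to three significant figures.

H₀ = 1.53 rad

cos H₀ = −tan φ · tan δ = −tan(+60.4°) × tan(-1.200°) = 0.0369, so H₀ = 1.5339 rad = 87.89°.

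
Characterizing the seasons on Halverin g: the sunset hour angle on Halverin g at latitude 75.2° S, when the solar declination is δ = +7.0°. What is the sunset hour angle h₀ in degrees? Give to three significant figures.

cos h₀ = −tan ϕ · tan δ = −tan(-75.2°) × tan(+7.000°) = 0.4647, so h₀ = 1.0875 rad = 62.31°.

h₀ = 62.3°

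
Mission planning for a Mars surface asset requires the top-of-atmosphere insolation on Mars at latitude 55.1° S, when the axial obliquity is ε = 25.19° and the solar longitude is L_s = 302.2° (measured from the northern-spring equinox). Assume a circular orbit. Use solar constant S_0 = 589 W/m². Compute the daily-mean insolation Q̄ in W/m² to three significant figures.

Solar declination: sin δ = sin ε · sin L_s = sin 25.19° × sin 302.2° = -0.36016, so δ = -21.110°.
cos h₀ = −tan(-55.1°) tan(-21.110°) = -0.5534, h₀ = 2.1573 rad.
Bracket: h₀ sin ϕ sin δ + cos ϕ cos δ sin h₀ = 2.1573×-0.82015×-0.36016 + 0.57215×0.93289×0.83291 = 0.637235 + 0.444568 = 1.081803.
Q̄ = (S_0/π) × [bracket] = (589/π) × 1.081803 = 202.8 W/m².

Q̄ ≈ 203 W/m²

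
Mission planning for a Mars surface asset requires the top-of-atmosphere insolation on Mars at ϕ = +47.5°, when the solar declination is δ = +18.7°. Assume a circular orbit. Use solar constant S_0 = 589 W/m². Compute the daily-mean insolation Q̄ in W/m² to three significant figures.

Q̄ ≈ 198 W/m²

cos h₀ = −tan(+47.5°) tan(+18.700°) = -0.3694, h₀ = 1.9491 rad.
Bracket: h₀ sin ϕ sin δ + cos ϕ cos δ sin h₀ = 1.9491×0.73728×0.32061 + 0.67559×0.94721×0.92928 = 0.460727 + 0.594670 = 1.055397.
Q̄ = (S_0/π) × [bracket] = (589/π) × 1.055397 = 197.9 W/m².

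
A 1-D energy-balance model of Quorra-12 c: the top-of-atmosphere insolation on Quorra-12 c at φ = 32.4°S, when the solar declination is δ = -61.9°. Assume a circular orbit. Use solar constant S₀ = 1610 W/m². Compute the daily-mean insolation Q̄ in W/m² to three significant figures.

cos H₀ = −tan(-32.4°) tan(-61.900°) = -1.1885 ≤ −1 ⇒ polar day, H₀ = π.
Bracket: H₀ sin φ sin δ + cos φ cos δ sin H₀ = 3.1416×-0.53583×-0.88213 + 0.84433×0.47101×0.00000 = 1.484945 + 0.000000 = 1.484945.
Q̄ = (S₀/π) × [bracket] = (1610/π) × 1.484945 = 761.0 W/m².

Q̄ ≈ 761 W/m²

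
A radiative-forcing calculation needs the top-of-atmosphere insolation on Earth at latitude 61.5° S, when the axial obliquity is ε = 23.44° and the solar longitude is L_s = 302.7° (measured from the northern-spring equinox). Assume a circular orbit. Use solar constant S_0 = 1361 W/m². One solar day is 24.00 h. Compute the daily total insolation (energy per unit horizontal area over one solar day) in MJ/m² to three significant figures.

37.9 MJ/m²

Solar declination: sin δ = sin ε · sin L_s = sin 23.44° × sin 302.7° = -0.33474, so δ = -19.557°.
cos h₀ = −tan(-61.5°) tan(-19.557°) = -0.6543, h₀ = 2.2840 rad.
Bracket: h₀ sin ϕ sin δ + cos ϕ cos δ sin h₀ = 2.2840×-0.87882×-0.33474 + 0.47716×0.94231×0.75626 = 0.671898 + 0.340039 = 1.011937.
Q̄ = (S_0/π) × [bracket] = (1361/π) × 1.011937 = 438.39 W/m².
Daily total = Q̄ × 24.00 h × 3600 s/h = 438.39 × 24.00 × 3600 / 10⁶ = 37.88 MJ/m².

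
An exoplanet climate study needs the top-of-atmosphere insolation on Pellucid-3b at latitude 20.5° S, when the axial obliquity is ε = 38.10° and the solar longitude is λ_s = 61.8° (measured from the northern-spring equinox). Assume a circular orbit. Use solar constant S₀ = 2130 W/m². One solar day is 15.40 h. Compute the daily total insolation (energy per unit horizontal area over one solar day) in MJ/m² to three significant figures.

Solar declination: sin δ = sin ε · sin λ_s = sin 38.10° × sin 61.8° = 0.54380, so δ = +32.942°.
cos H₀ = −tan(-20.5°) tan(+32.942°) = 0.2423, H₀ = 1.3261 rad.
Bracket: H₀ sin φ sin δ + cos φ cos δ sin H₀ = 1.3261×-0.35021×0.54380 + 0.93667×0.83922×0.97021 = -0.252548 + 0.762655 = 0.510107.
Q̄ = (S₀/π) × [bracket] = (2130/π) × 0.510107 = 345.85 W/m².
Daily total = Q̄ × 15.40 h × 3600 s/h = 345.85 × 15.40 × 3600 / 10⁶ = 19.17 MJ/m².

19.2 MJ/m²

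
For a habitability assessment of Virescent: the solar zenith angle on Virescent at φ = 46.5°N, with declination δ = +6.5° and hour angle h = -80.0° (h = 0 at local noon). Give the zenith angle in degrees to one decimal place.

cos θ_z = sin φ sin δ + cos φ cos δ cos h = 0.082115 + 0.118763 = 0.200878.
θ_z = arccos(0.200878) = 78.4°.

θ_z = 78.4°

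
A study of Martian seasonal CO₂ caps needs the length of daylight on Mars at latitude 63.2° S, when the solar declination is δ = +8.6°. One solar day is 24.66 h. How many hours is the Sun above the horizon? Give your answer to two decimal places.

cos H₀ = −tan φ · tan δ = −tan(-63.2°) × tan(+8.600°) = 0.2994, so H₀ = 1.2667 rad = 72.58°.
Daylight = 2H₀/(2π) × 24.66 h = (1.2667/π) × 24.66 = 9.94 h.

9.94 h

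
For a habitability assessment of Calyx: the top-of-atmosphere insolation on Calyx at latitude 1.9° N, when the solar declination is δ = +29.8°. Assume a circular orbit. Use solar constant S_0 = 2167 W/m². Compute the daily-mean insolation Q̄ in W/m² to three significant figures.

cos h₀ = −tan(+1.9°) tan(+29.800°) = -0.0190, h₀ = 1.5898 rad.
Bracket: h₀ sin ϕ sin δ + cos ϕ cos δ sin h₀ = 1.5898×0.03316×0.49697 + 0.99945×0.86777×0.99982 = 0.026199 + 0.867137 = 0.893336.
Q̄ = (S_0/π) × [bracket] = (2167/π) × 0.893336 = 616.2 W/m².

Q̄ ≈ 616 W/m²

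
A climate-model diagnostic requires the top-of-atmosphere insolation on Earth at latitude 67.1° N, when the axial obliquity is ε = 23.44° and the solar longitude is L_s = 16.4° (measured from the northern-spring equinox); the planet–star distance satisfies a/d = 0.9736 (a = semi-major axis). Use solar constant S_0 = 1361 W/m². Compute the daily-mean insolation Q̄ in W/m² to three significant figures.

Q̄ ≈ 231 W/m²

Solar declination: sin δ = sin ε · sin L_s = sin 23.44° × sin 16.4° = 0.11231, so δ = +6.449°.
cos h₀ = −tan(+67.1°) tan(+6.449°) = -0.2676, h₀ = 1.8417 rad.
Bracket: h₀ sin ϕ sin δ + cos ϕ cos δ sin h₀ = 1.8417×0.92119×0.11231 + 0.38912×0.99367×0.96354 = 0.190540 + 0.372559 = 0.563099.
Inverse-square distance factor (a/d)² = 0.9736² = 0.947897.
Q̄ = (S_0/π) × 0.947897 × [bracket] = (1361/π) × 0.947897 × 0.563099 = 231.2 W/m².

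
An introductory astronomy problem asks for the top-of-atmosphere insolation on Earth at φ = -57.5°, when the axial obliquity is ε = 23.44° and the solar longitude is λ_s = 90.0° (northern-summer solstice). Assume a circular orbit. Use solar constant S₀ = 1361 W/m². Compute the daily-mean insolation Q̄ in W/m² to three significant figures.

Q̄ ≈ 37.0 W/m²

Solar declination: sin δ = sin ε · sin λ_s = sin 23.44° × sin 90.0° = 0.39779, so δ = +23.440°.
cos H₀ = −tan(-57.5°) tan(+23.440°) = 0.6806, H₀ = 0.8223 rad.
Bracket: H₀ sin φ sin δ + cos φ cos δ sin H₀ = 0.8223×-0.84339×0.39779 + 0.53730×0.91748×0.73269 = -0.275875 + 0.361188 = 0.085313.
Q̄ = (S₀/π) × [bracket] = (1361/π) × 0.085313 = 36.96 W/m².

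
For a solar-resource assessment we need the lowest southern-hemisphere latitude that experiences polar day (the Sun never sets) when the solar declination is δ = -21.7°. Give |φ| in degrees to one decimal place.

Polar day requires cos H₀ = −tan φ tan δ ≤ −1, i.e. tan φ tan δ ≥ 1.
The boundary is |tan φ| · |tan δ| = 1, so |φ| = 90° − |δ| = 90° − 21.7° = 68.3° in the southern hemisphere.

|φ| = 68.3°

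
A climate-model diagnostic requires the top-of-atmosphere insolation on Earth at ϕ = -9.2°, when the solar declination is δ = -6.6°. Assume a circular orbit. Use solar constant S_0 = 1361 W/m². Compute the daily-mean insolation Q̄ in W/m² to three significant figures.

Q̄ ≈ 437 W/m²

cos h₀ = −tan(-9.2°) tan(-6.600°) = -0.0187, h₀ = 1.5895 rad.
Bracket: h₀ sin ϕ sin δ + cos ϕ cos δ sin h₀ = 1.5895×-0.15988×-0.11494 + 0.98714×0.99337×0.99982 = 0.029210 + 0.980419 = 1.009629.
Q̄ = (S_0/π) × [bracket] = (1361/π) × 1.009629 = 437.4 W/m².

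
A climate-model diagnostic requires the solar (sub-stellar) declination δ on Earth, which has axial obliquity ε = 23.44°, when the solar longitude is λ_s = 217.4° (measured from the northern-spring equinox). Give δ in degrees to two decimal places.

sin δ = sin ε · sin λ_s = sin 23.44° × sin 217.4° = -0.241607.
δ = arcsin(-0.241607) = -13.98°.

δ = -13.98°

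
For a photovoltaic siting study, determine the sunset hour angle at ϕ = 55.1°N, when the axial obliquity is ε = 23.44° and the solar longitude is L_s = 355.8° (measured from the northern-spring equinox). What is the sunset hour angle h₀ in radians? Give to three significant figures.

h₀ = 1.53 rad

Solar declination: sin δ = sin ε · sin L_s = sin 23.44° × sin 355.8° = -0.02913, so δ = -1.669°.
cos h₀ = −tan ϕ · tan δ = −tan(+55.1°) × tan(-1.669°) = 0.0418, so h₀ = 1.5290 rad = 87.61°.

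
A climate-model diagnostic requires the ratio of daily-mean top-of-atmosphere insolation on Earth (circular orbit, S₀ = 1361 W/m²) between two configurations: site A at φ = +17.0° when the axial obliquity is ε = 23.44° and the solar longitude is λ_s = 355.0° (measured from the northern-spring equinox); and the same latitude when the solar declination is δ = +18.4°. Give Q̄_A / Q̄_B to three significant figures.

Q̄_A / Q̄_B ≈ 0.889

— Configuration A (φ=+17.0°):
Solar declination: sin δ = sin ε · sin λ_s = sin 23.44° × sin 355.0° = -0.03467, so δ = -1.987°.
cos H₀ = −tan(+17.0°) tan(-1.987°) = 0.0106, H₀ = 1.5602 rad.
Bracket: H₀ sin φ sin δ + cos φ cos δ sin H₀ = 1.5602×0.29237×-0.03467 + 0.95630×0.99940×0.99994 = -0.015815 + 0.955669 = 0.939854.
Q̄ = (S₀/π) × [bracket] = (1361/π) × 0.939854 = 407.16 W/m².
— Configuration B (φ=+17.0°):
cos H₀ = −tan(+17.0°) tan(+18.400°) = -0.1017, H₀ = 1.6727 rad.
Bracket: H₀ sin φ sin δ + cos φ cos δ sin H₀ = 1.6727×0.29237×0.31565 + 0.95630×0.94888×0.99481 = 0.154368 + 0.902704 = 1.057072.
Q̄ = (S₀/π) × [bracket] = (1361/π) × 1.057072 = 457.94 W/m².
Ratio Q̄_A / Q̄_B = 407.16 / 457.94 = 0.8891.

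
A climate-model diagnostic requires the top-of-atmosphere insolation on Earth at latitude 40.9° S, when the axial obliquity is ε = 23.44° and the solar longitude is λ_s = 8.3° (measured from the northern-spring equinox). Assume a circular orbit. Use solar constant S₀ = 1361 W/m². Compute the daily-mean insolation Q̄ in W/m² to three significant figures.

Q̄ ≈ 302 W/m²

Solar declination: sin δ = sin ε · sin λ_s = sin 23.44° × sin 8.3° = 0.05742, so δ = +3.292°.
cos H₀ = −tan(-40.9°) tan(+3.292°) = 0.0498, H₀ = 1.5210 rad.
Bracket: H₀ sin φ sin δ + cos φ cos δ sin H₀ = 1.5210×-0.65474×0.05742 + 0.75585×0.99835×0.99876 = -0.057182 + 0.753667 = 0.696485.
Q̄ = (S₀/π) × [bracket] = (1361/π) × 0.696485 = 301.7 W/m².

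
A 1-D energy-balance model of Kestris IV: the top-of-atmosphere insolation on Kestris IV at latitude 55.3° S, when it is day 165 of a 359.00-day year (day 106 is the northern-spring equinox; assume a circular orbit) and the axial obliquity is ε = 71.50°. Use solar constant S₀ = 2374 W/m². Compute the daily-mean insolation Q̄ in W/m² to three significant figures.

Solar longitude: λ_s = 360° × (165 − 106)/359.00 = 59.164°.
sin δ = sin 71.50° × sin 59.164° = 0.81427, so δ = +54.515°.
cos H₀ = −tan(-55.3°) tan(+54.515°) = 2.0258 ≥ 1 ⇒ polar night, H₀ = 0 and Q̄ = 0.

Q̄ ≈ 0.00 W/m²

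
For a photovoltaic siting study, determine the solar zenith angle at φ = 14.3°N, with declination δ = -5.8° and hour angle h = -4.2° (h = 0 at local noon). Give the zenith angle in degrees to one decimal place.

cos θ_z = sin φ sin δ + cos φ cos δ cos h = -0.024961 + 0.961466 = 0.936505.
θ_z = arccos(0.936505) = 20.5°.

θ_z = 20.5°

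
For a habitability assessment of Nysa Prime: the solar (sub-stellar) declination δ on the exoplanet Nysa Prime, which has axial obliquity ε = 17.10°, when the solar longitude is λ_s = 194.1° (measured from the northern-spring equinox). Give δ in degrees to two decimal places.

δ = -4.11°

sin δ = sin ε · sin λ_s = sin 17.10° × sin 194.1° = -0.071633.
δ = arcsin(-0.071633) = -4.11°.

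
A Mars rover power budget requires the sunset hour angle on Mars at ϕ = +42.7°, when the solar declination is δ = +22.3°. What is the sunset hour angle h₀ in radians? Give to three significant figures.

h₀ = 1.96 rad

cos h₀ = −tan ϕ · tan δ = −tan(+42.7°) × tan(+22.300°) = -0.3785, so h₀ = 1.9589 rad = 112.24°.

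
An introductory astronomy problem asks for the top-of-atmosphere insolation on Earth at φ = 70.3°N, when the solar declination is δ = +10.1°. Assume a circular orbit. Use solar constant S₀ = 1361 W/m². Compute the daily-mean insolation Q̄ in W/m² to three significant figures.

Q̄ ≈ 274 W/m²

cos H₀ = −tan(+70.3°) tan(+10.100°) = -0.4975, H₀ = 2.0915 rad.
Bracket: H₀ sin φ sin δ + cos φ cos δ sin H₀ = 2.0915×0.94147×0.17537 + 0.33710×0.98450×0.86747 = 0.345318 + 0.287892 = 0.633210.
Q̄ = (S₀/π) × [bracket] = (1361/π) × 0.633210 = 274.3 W/m².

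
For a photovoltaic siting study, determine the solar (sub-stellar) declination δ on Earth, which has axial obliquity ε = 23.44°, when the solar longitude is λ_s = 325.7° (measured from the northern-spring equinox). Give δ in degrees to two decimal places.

δ = -12.95°

sin δ = sin ε · sin λ_s = sin 23.44° × sin 325.7° = -0.224164.
δ = arcsin(-0.224164) = -12.95°.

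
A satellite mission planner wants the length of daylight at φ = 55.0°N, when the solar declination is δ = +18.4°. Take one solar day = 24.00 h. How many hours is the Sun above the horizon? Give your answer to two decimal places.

cos H₀ = −tan φ · tan δ = −tan(+55.0°) × tan(+18.400°) = -0.4751, so H₀ = 2.0659 rad = 118.36°.
Daylight = 2H₀/(2π) × 24.00 h = (2.0659/π) × 24.00 = 15.78 h.

15.78 h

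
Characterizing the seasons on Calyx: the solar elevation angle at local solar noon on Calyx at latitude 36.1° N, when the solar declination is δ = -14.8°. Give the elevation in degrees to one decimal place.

At local noon the hour angle is zero, so the zenith angle equals |ϕ − δ| = |+36.1° − (-14.800°)| = 50.900°.
Elevation = 90° − 50.900° = 39.1°.

39.1°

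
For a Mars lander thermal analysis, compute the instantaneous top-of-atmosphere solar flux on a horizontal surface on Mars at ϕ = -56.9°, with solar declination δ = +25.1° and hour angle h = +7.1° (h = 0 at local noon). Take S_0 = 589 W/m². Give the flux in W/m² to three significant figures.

79.7 W/m²

cos θ_z = sin ϕ sin δ + cos ϕ cos δ cos h = -0.355360 + 0.490741 = 0.135381.
Flux = S_0 · cos θ_z = 589 × 0.135381 = 79.74 W/m².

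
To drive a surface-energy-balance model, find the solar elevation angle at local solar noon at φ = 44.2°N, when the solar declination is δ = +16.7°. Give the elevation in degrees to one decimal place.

At local noon the hour angle is zero, so the zenith angle equals |φ − δ| = |+44.2° − (+16.700°)| = 27.500°.
Elevation = 90° − 27.500° = 62.5°.

62.5°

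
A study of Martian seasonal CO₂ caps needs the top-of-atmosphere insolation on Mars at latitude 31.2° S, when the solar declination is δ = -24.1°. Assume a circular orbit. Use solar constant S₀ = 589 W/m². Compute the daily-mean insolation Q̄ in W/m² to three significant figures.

cos H₀ = −tan(-31.2°) tan(-24.100°) = -0.2709, H₀ = 1.8451 rad.
Bracket: H₀ sin φ sin δ + cos φ cos δ sin H₀ = 1.8451×-0.51803×-0.40833 + 0.85536×0.91283×0.96261 = 0.390289 + 0.751604 = 1.141893.
Q̄ = (S₀/π) × [bracket] = (589/π) × 1.141893 = 214.1 W/m².

Q̄ ≈ 214 W/m²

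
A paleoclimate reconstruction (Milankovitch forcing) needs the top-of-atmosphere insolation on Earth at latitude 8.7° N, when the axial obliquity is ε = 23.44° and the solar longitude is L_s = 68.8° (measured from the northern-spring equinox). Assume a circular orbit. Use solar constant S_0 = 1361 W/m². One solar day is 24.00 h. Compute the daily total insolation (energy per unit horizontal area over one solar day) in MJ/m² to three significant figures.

Solar declination: sin δ = sin ε · sin L_s = sin 23.44° × sin 68.8° = 0.37087, so δ = +21.769°.
cos h₀ = −tan(+8.7°) tan(+21.769°) = -0.0611, h₀ = 1.6319 rad.
Bracket: h₀ sin ϕ sin δ + cos ϕ cos δ sin h₀ = 1.6319×0.15126×0.37087 + 0.98849×0.92869×0.99813 = 0.091546 + 0.916284 = 1.007830.
Q̄ = (S_0/π) × [bracket] = (1361/π) × 1.007830 = 436.61 W/m².
Daily total = Q̄ × 24.00 h × 3600 s/h = 436.61 × 24.00 × 3600 / 10⁶ = 37.72 MJ/m².

37.7 MJ/m²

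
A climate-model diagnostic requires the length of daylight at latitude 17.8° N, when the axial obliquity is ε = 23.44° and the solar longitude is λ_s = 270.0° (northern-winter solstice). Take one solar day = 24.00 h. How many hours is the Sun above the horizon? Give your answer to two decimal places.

Solar declination: sin δ = sin ε · sin λ_s = sin 23.44° × sin 270.0° = -0.39779, so δ = -23.440°.
cos H₀ = −tan φ · tan δ = −tan(+17.8°) × tan(-23.440°) = 0.1392, so H₀ = 1.4311 rad = 82.00°.
Daylight = 2H₀/(2π) × 24.00 h = (1.4311/π) × 24.00 = 10.93 h.

10.93 h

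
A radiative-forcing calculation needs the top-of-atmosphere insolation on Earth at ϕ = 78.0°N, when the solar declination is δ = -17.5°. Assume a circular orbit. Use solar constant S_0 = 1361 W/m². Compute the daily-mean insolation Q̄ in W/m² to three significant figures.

Q̄ ≈ 0.00 W/m²

cos h₀ = −tan(+78.0°) tan(-17.500°) = 1.4834 ≥ 1 ⇒ polar night, h₀ = 0 and Q̄ = 0.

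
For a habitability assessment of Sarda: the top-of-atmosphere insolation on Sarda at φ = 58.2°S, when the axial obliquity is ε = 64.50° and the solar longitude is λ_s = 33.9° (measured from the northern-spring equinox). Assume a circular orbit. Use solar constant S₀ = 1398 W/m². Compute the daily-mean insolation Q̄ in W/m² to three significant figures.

Solar declination: sin δ = sin ε · sin λ_s = sin 64.50° × sin 33.9° = 0.50341, so δ = +30.226°.
cos H₀ = −tan(-58.2°) tan(+30.226°) = 0.9397, H₀ = 0.3491 rad.
Bracket: H₀ sin φ sin δ + cos φ cos δ sin H₀ = 0.3491×-0.84989×0.50341 + 0.52696×0.86405×0.34207 = -0.149360 + 0.155751 = 0.006391.
Q̄ = (S₀/π) × [bracket] = (1398/π) × 0.006391 = 2.844 W/m².

Q̄ ≈ 2.84 W/m²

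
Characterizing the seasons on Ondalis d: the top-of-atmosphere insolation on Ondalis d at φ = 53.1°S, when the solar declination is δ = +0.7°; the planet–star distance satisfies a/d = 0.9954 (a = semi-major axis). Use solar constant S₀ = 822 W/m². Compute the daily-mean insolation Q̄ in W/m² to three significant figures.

Q̄ ≈ 152 W/m²

cos H₀ = −tan(-53.1°) tan(+0.700°) = 0.0163, H₀ = 1.5545 rad.
Bracket: H₀ sin φ sin δ + cos φ cos δ sin H₀ = 1.5545×-0.79968×0.01222 + 0.60042×0.99993×0.99987 = -0.015191 + 0.600300 = 0.585109.
Inverse-square distance factor (a/d)² = 0.9954² = 0.990821.
Q̄ = (S₀/π) × 0.990821 × [bracket] = (822/π) × 0.990821 × 0.585109 = 151.7 W/m².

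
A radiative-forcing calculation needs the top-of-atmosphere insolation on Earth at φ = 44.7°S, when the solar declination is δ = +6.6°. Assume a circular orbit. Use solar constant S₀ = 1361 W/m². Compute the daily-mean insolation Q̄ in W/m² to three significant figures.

cos H₀ = −tan(-44.7°) tan(+6.600°) = 0.1145, H₀ = 1.4560 rad.
Bracket: H₀ sin φ sin δ + cos φ cos δ sin H₀ = 1.4560×-0.70339×0.11494 + 0.71080×0.99337×0.99342 = -0.117714 + 0.701441 = 0.583727.
Q̄ = (S₀/π) × [bracket] = (1361/π) × 0.583727 = 252.9 W/m².

Q̄ ≈ 253 W/m²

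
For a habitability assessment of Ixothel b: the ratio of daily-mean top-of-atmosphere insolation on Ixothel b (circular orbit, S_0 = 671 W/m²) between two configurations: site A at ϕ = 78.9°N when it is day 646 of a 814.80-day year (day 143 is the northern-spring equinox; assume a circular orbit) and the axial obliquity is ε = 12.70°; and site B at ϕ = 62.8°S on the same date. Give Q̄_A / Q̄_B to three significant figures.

Q̄_A / Q̄_B ≈ 0.0312

— Configuration A (ϕ=+78.9°):
Solar longitude: L_s = 360° × (646 − 143)/814.80 = 222.239°.
sin δ = sin 12.70° × sin 222.239° = -0.14778, so δ = -8.499°.
cos h₀ = −tan(+78.9°) tan(-8.499°) = 0.7616, h₀ = 0.7050 rad.
Bracket: h₀ sin ϕ sin δ + cos ϕ cos δ sin h₀ = 0.7050×0.98129×-0.14778 + 0.19252×0.98902×0.64801 = -0.102236 + 0.123385 = 0.021149.
Q̄ = (S_0/π) × [bracket] = (671/π) × 0.021149 = 4.5171 W/m².
— Configuration B (ϕ=-62.8°):
cos h₀ = −tan(-62.8°) tan(-8.499°) = -0.2908, h₀ = 1.8658 rad.
Bracket: h₀ sin ϕ sin δ + cos ϕ cos δ sin h₀ = 1.8658×-0.88942×-0.14778 + 0.45710×0.98902×0.95680 = 0.245238 + 0.432551 = 0.677789.
Q̄ = (S_0/π) × [bracket] = (671/π) × 0.677789 = 144.77 W/m².
Ratio Q̄_A / Q̄_B = 4.5171 / 144.77 = 0.03120.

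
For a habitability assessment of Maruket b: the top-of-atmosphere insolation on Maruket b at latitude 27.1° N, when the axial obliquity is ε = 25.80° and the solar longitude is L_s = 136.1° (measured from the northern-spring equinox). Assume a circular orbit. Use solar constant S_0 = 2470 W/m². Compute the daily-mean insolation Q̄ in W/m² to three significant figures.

Solar declination: sin δ = sin ε · sin L_s = sin 25.80° × sin 136.1° = 0.30179, so δ = +17.565°.
cos h₀ = −tan(+27.1°) tan(+17.565°) = -0.1620, h₀ = 1.7335 rad.
Bracket: h₀ sin ϕ sin δ + cos ϕ cos δ sin h₀ = 1.7335×0.45554×0.30179 + 0.89021×0.95337×0.98679 = 0.238317 + 0.837488 = 1.075805.
Q̄ = (S_0/π) × [bracket] = (2470/π) × 1.075805 = 845.8 W/m².

Q̄ ≈ 846 W/m²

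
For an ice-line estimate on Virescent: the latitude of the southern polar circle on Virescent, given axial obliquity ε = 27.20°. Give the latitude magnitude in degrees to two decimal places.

The polar circle is the lowest latitude that experiences at least one full rotation of continuous darkness at the northern-summer solstice; it lies at |φ| = 90° − ε = 90° − 27.20° = 62.80°.

62.80°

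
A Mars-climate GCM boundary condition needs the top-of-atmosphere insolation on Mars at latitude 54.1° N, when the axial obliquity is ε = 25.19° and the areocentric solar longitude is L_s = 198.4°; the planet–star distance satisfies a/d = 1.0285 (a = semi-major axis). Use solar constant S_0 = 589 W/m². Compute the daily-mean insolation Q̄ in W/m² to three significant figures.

Q̄ ≈ 83.4 W/m²

sin δ = sin 25.19° × sin 198.4° = -0.13435, so δ = -7.721°.
cos h₀ = −tan(+54.1°) tan(-7.721°) = 0.1873, h₀ = 1.3824 rad.
Bracket: h₀ sin ϕ sin δ + cos ϕ cos δ sin h₀ = 1.3824×0.81004×-0.13435 + 0.58637×0.99093×0.98230 = -0.150445 + 0.570767 = 0.420322.
Inverse-square distance factor (a/d)² = 1.0285² = 1.057812.
Q̄ = (S_0/π) × 1.057812 × [bracket] = (589/π) × 1.057812 × 0.420322 = 83.36 W/m².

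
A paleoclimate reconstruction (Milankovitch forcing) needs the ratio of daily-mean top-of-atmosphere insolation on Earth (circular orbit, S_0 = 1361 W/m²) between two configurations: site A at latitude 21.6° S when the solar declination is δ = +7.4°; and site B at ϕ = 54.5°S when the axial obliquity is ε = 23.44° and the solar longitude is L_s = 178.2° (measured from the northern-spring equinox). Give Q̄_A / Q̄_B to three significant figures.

Q̄_A / Q̄_B ≈ 1.50

— Configuration A (ϕ=-21.6°):
cos h₀ = −tan(-21.6°) tan(+7.400°) = 0.0514, h₀ = 1.5194 rad.
Bracket: h₀ sin ϕ sin δ + cos ϕ cos δ sin h₀ = 1.5194×-0.36812×0.12880 + 0.92978×0.99167×0.99868 = -0.072041 + 0.920818 = 0.848777.
Q̄ = (S_0/π) × [bracket] = (1361/π) × 0.848777 = 367.71 W/m².
— Configuration B (ϕ=-54.5°):
Solar declination: sin δ = sin ε · sin L_s = sin 23.44° × sin 178.2° = 0.01249, so δ = +0.716°.
cos h₀ = −tan(-54.5°) tan(+0.716°) = 0.0175, h₀ = 1.5533 rad.
Bracket: h₀ sin ϕ sin δ + cos ϕ cos δ sin h₀ = 1.5533×-0.81412×0.01249 + 0.58070×0.99992×0.99985 = -0.015795 + 0.580566 = 0.564771.
Q̄ = (S_0/π) × [bracket] = (1361/π) × 0.564771 = 244.67 W/m².
Ratio Q̄_A / Q̄_B = 367.71 / 244.67 = 1.503.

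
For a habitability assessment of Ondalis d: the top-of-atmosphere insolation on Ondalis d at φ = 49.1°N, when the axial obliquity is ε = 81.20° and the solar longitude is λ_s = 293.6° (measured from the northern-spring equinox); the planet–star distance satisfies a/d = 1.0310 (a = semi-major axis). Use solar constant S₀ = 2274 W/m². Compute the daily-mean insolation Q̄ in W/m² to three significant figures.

Solar declination: sin δ = sin ε · sin λ_s = sin 81.20° × sin 293.6° = -0.90558, so δ = -64.901°.
cos H₀ = −tan(+49.1°) tan(-64.901°) = 2.4646 ≥ 1 ⇒ polar night, H₀ = 0 and Q̄ = 0.
Inverse-square distance factor (a/d)² = 1.0310² = 1.062961.

Q̄ ≈ 0.00 W/m²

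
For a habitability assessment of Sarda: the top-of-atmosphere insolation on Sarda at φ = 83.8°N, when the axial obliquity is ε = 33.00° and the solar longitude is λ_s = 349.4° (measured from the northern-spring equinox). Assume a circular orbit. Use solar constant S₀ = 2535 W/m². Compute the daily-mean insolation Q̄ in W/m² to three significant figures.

Solar declination: sin δ = sin ε · sin λ_s = sin 33.00° × sin 349.4° = -0.10019, so δ = -5.750°.
cos H₀ = −tan(+83.8°) tan(-5.750°) = 0.9269, H₀ = 0.3847 rad.
Bracket: H₀ sin φ sin δ + cos φ cos δ sin H₀ = 0.3847×0.99415×-0.10019 + 0.10800×0.99497×0.37530 = -0.038318 + 0.040329 = 0.002011.
Q̄ = (S₀/π) × [bracket] = (2535/π) × 0.002011 = 1.623 W/m².

Q̄ ≈ 1.62 W/m²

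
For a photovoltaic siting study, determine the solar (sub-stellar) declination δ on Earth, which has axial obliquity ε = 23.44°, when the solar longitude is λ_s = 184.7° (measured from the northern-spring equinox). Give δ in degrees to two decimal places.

δ = -1.87°

sin δ = sin ε · sin λ_s = sin 23.44° × sin 184.7° = -0.032594.
δ = arcsin(-0.032594) = -1.87°.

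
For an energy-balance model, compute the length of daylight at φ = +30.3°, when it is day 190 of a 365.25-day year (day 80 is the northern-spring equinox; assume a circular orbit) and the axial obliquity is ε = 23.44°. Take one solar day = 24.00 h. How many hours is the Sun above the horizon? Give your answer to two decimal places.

13.84 h

Solar longitude: λ_s = 360° × (190 − 80)/365.25 = 108.419°.
sin δ = sin 23.44° × sin 108.419° = 0.37741, so δ = +22.173°.
cos H₀ = −tan φ · tan δ = −tan(+30.3°) × tan(+22.173°) = -0.2382, so H₀ = 1.8113 rad = 103.78°.
Daylight = 2H₀/(2π) × 24.00 h = (1.8113/π) × 24.00 = 13.84 h.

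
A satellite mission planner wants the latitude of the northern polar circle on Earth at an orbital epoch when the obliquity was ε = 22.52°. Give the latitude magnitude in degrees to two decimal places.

67.48°

The polar circle is the lowest latitude that experiences at least one full rotation of continuous daylight at the northern-summer solstice; it lies at |φ| = 90° − ε = 90° − 22.52° = 67.48°.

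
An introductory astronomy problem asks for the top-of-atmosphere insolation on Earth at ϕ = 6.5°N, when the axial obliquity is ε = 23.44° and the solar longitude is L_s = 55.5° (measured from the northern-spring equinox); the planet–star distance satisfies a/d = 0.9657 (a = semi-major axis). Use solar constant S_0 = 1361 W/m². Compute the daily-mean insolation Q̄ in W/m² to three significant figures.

Solar declination: sin δ = sin ε · sin L_s = sin 23.44° × sin 55.5° = 0.32783, so δ = +19.137°.
cos h₀ = −tan(+6.5°) tan(+19.137°) = -0.0395, h₀ = 1.6103 rad.
Bracket: h₀ sin ϕ sin δ + cos ϕ cos δ sin h₀ = 1.6103×0.11320×0.32783 + 0.99357×0.94474×0.99922 = 0.059759 + 0.937933 = 0.997692.
Inverse-square distance factor (a/d)² = 0.9657² = 0.932576.
Q̄ = (S_0/π) × 0.932576 × [bracket] = (1361/π) × 0.932576 × 0.997692 = 403.1 W/m².

Q̄ ≈ 403 W/m²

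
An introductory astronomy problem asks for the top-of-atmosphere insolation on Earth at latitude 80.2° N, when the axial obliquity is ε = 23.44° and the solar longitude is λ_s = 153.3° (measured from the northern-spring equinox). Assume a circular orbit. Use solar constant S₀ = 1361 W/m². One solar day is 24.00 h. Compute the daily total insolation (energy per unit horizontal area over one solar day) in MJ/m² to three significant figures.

Solar declination: sin δ = sin ε · sin λ_s = sin 23.44° × sin 153.3° = 0.17873, so δ = +10.296°.
cos H₀ = −tan(+80.2°) tan(+10.296°) = -1.0517 ≤ −1 ⇒ polar day, H₀ = π.
Bracket: H₀ sin φ sin δ + cos φ cos δ sin H₀ = 3.1416×0.98541×0.17873 + 0.17021×0.98390×0.00000 = 0.553306 + 0.000000 = 0.553306.
Q̄ = (S₀/π) × [bracket] = (1361/π) × 0.553306 = 239.70 W/m².
Daily total = Q̄ × 24.00 h × 3600 s/h = 239.70 × 24.00 × 3600 / 10⁶ = 20.71 MJ/m².

20.7 MJ/m²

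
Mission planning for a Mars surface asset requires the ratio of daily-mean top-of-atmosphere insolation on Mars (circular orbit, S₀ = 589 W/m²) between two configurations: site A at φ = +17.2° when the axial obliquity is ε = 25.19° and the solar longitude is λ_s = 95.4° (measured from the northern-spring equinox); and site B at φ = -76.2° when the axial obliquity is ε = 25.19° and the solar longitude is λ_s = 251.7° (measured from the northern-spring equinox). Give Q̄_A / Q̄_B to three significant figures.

— Configuration A (φ=+17.2°):
Solar declination: sin δ = sin ε · sin λ_s = sin 25.19° × sin 95.4° = 0.42373, so δ = +25.070°.
cos H₀ = −tan(+17.2°) tan(+25.070°) = -0.1448, H₀ = 1.7161 rad.
Bracket: H₀ sin φ sin δ + cos φ cos δ sin H₀ = 1.7161×0.29571×0.42373 + 0.95528×0.90579×0.98946 = 0.215029 + 0.856163 = 1.071192.
Q̄ = (S₀/π) × [bracket] = (589/π) × 1.071192 = 200.83 W/m².
— Configuration B (φ=-76.2°):
Solar declination: sin δ = sin ε · sin λ_s = sin 25.19° × sin 251.7° = -0.40410, so δ = -23.834°.
cos H₀ = −tan(-76.2°) tan(-23.834°) = -1.7986 ≤ −1 ⇒ polar day, H₀ = π.
Bracket: H₀ sin φ sin δ + cos φ cos δ sin H₀ = 3.1416×-0.97113×-0.40410 + 0.23853×0.91472×0.00000 = 1.232870 + 0.000000 = 1.232870.
Q̄ = (S₀/π) × [bracket] = (589/π) × 1.232870 = 231.14 W/m².
Ratio Q̄_A / Q̄_B = 200.83 / 231.14 = 0.8689.

Q̄_A / Q̄_B ≈ 0.869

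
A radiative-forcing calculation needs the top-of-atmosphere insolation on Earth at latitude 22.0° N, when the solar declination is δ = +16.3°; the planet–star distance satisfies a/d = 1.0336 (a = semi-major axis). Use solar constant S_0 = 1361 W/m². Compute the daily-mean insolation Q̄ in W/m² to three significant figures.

cos h₀ = −tan(+22.0°) tan(+16.300°) = -0.1181, h₀ = 1.6892 rad.
Bracket: h₀ sin ϕ sin δ + cos ϕ cos δ sin h₀ = 1.6892×0.37461×0.28067 + 0.92718×0.95981×0.99300 = 0.177606 + 0.883687 = 1.061293.
Inverse-square distance factor (a/d)² = 1.0336² = 1.068329.
Q̄ = (S_0/π) × 1.068329 × [bracket] = (1361/π) × 1.068329 × 1.061293 = 491.2 W/m².

Q̄ ≈ 491 W/m²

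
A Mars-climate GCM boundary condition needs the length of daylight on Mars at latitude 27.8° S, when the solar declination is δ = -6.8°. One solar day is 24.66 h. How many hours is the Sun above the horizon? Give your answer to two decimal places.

cos h₀ = −tan ϕ · tan δ = −tan(-27.8°) × tan(-6.800°) = -0.0629, so h₀ = 1.6337 rad = 93.60°.
Daylight = 2h₀/(2π) × 24.66 h = (1.6337/π) × 24.66 = 12.82 h.

12.82 h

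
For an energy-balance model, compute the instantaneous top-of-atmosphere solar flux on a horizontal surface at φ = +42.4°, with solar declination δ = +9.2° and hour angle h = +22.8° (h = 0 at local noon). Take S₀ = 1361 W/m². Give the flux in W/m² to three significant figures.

cos θ_z = sin φ sin δ + cos φ cos δ cos h = 0.107808 + 0.671998 = 0.779806.
Flux = S₀ · cos θ_z = 1361 × 0.779806 = 1061 W/m².

1.06e+03 W/m²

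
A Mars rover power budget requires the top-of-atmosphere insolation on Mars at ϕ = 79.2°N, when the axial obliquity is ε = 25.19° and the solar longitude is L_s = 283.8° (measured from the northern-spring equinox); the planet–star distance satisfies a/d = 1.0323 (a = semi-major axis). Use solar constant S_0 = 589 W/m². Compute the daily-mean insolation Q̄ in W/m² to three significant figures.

Solar declination: sin δ = sin ε · sin L_s = sin 25.19° × sin 283.8° = -0.41334, so δ = -24.415°.
cos h₀ = −tan(+79.2°) tan(-24.415°) = 2.3796 ≥ 1 ⇒ polar night, h₀ = 0 and Q̄ = 0.
Inverse-square distance factor (a/d)² = 1.0323² = 1.065643.

Q̄ ≈ 0.00 W/m²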